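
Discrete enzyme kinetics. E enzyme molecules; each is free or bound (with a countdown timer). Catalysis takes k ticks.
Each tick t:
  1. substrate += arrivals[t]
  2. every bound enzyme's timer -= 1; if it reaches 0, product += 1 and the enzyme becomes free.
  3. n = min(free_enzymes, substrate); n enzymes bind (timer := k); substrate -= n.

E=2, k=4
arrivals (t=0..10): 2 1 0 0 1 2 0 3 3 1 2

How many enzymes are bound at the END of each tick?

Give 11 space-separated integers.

Answer: 2 2 2 2 2 2 2 2 2 2 2

Derivation:
t=0: arr=2 -> substrate=0 bound=2 product=0
t=1: arr=1 -> substrate=1 bound=2 product=0
t=2: arr=0 -> substrate=1 bound=2 product=0
t=3: arr=0 -> substrate=1 bound=2 product=0
t=4: arr=1 -> substrate=0 bound=2 product=2
t=5: arr=2 -> substrate=2 bound=2 product=2
t=6: arr=0 -> substrate=2 bound=2 product=2
t=7: arr=3 -> substrate=5 bound=2 product=2
t=8: arr=3 -> substrate=6 bound=2 product=4
t=9: arr=1 -> substrate=7 bound=2 product=4
t=10: arr=2 -> substrate=9 bound=2 product=4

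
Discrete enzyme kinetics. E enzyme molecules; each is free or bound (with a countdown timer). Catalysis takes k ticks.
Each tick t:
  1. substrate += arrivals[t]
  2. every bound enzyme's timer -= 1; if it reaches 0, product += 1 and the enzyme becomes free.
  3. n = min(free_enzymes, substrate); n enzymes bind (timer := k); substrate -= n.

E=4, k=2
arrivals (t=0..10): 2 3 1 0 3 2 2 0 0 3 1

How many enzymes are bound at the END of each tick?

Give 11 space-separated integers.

Answer: 2 4 4 2 3 4 4 3 0 3 4

Derivation:
t=0: arr=2 -> substrate=0 bound=2 product=0
t=1: arr=3 -> substrate=1 bound=4 product=0
t=2: arr=1 -> substrate=0 bound=4 product=2
t=3: arr=0 -> substrate=0 bound=2 product=4
t=4: arr=3 -> substrate=0 bound=3 product=6
t=5: arr=2 -> substrate=1 bound=4 product=6
t=6: arr=2 -> substrate=0 bound=4 product=9
t=7: arr=0 -> substrate=0 bound=3 product=10
t=8: arr=0 -> substrate=0 bound=0 product=13
t=9: arr=3 -> substrate=0 bound=3 product=13
t=10: arr=1 -> substrate=0 bound=4 product=13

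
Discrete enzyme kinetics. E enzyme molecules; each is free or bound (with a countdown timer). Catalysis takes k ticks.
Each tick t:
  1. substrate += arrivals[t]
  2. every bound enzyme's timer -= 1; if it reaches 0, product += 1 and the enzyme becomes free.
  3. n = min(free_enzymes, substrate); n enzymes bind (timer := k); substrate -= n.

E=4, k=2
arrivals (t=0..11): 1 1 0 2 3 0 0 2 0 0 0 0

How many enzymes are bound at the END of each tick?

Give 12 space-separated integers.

Answer: 1 2 1 2 4 3 1 2 2 0 0 0

Derivation:
t=0: arr=1 -> substrate=0 bound=1 product=0
t=1: arr=1 -> substrate=0 bound=2 product=0
t=2: arr=0 -> substrate=0 bound=1 product=1
t=3: arr=2 -> substrate=0 bound=2 product=2
t=4: arr=3 -> substrate=1 bound=4 product=2
t=5: arr=0 -> substrate=0 bound=3 product=4
t=6: arr=0 -> substrate=0 bound=1 product=6
t=7: arr=2 -> substrate=0 bound=2 product=7
t=8: arr=0 -> substrate=0 bound=2 product=7
t=9: arr=0 -> substrate=0 bound=0 product=9
t=10: arr=0 -> substrate=0 bound=0 product=9
t=11: arr=0 -> substrate=0 bound=0 product=9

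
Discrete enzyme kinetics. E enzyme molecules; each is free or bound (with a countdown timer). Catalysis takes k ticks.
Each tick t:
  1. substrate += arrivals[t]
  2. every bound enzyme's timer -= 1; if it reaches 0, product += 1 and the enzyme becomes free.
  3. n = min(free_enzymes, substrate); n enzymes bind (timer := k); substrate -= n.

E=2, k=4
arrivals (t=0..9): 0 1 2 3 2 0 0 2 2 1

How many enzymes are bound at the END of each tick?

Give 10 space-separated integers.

Answer: 0 1 2 2 2 2 2 2 2 2

Derivation:
t=0: arr=0 -> substrate=0 bound=0 product=0
t=1: arr=1 -> substrate=0 bound=1 product=0
t=2: arr=2 -> substrate=1 bound=2 product=0
t=3: arr=3 -> substrate=4 bound=2 product=0
t=4: arr=2 -> substrate=6 bound=2 product=0
t=5: arr=0 -> substrate=5 bound=2 product=1
t=6: arr=0 -> substrate=4 bound=2 product=2
t=7: arr=2 -> substrate=6 bound=2 product=2
t=8: arr=2 -> substrate=8 bound=2 product=2
t=9: arr=1 -> substrate=8 bound=2 product=3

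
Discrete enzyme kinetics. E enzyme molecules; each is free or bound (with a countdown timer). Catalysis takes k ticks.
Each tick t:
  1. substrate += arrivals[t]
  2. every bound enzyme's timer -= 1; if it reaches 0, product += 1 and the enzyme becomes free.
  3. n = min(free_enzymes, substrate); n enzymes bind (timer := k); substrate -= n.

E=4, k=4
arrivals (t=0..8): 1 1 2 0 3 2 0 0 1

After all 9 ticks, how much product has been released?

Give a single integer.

Answer: 5

Derivation:
t=0: arr=1 -> substrate=0 bound=1 product=0
t=1: arr=1 -> substrate=0 bound=2 product=0
t=2: arr=2 -> substrate=0 bound=4 product=0
t=3: arr=0 -> substrate=0 bound=4 product=0
t=4: arr=3 -> substrate=2 bound=4 product=1
t=5: arr=2 -> substrate=3 bound=4 product=2
t=6: arr=0 -> substrate=1 bound=4 product=4
t=7: arr=0 -> substrate=1 bound=4 product=4
t=8: arr=1 -> substrate=1 bound=4 product=5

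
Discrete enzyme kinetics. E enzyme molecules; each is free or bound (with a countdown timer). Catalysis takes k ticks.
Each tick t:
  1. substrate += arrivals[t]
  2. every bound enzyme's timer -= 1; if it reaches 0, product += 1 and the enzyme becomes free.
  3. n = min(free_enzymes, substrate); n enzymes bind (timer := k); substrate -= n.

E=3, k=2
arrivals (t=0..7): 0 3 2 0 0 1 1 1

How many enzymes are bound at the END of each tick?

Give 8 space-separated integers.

t=0: arr=0 -> substrate=0 bound=0 product=0
t=1: arr=3 -> substrate=0 bound=3 product=0
t=2: arr=2 -> substrate=2 bound=3 product=0
t=3: arr=0 -> substrate=0 bound=2 product=3
t=4: arr=0 -> substrate=0 bound=2 product=3
t=5: arr=1 -> substrate=0 bound=1 product=5
t=6: arr=1 -> substrate=0 bound=2 product=5
t=7: arr=1 -> substrate=0 bound=2 product=6

Answer: 0 3 3 2 2 1 2 2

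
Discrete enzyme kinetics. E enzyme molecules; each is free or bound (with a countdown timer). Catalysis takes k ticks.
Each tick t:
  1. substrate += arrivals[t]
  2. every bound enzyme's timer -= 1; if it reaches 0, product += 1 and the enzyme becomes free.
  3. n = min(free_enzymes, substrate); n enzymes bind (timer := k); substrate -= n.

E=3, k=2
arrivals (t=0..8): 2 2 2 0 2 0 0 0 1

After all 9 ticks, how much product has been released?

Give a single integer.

Answer: 8

Derivation:
t=0: arr=2 -> substrate=0 bound=2 product=0
t=1: arr=2 -> substrate=1 bound=3 product=0
t=2: arr=2 -> substrate=1 bound=3 product=2
t=3: arr=0 -> substrate=0 bound=3 product=3
t=4: arr=2 -> substrate=0 bound=3 product=5
t=5: arr=0 -> substrate=0 bound=2 product=6
t=6: arr=0 -> substrate=0 bound=0 product=8
t=7: arr=0 -> substrate=0 bound=0 product=8
t=8: arr=1 -> substrate=0 bound=1 product=8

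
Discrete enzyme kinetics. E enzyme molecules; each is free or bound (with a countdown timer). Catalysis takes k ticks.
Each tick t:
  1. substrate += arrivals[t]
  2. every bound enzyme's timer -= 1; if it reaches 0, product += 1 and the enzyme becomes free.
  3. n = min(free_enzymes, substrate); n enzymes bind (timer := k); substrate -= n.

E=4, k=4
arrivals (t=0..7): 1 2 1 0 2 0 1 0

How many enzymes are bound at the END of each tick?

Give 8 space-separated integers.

Answer: 1 3 4 4 4 3 3 3

Derivation:
t=0: arr=1 -> substrate=0 bound=1 product=0
t=1: arr=2 -> substrate=0 bound=3 product=0
t=2: arr=1 -> substrate=0 bound=4 product=0
t=3: arr=0 -> substrate=0 bound=4 product=0
t=4: arr=2 -> substrate=1 bound=4 product=1
t=5: arr=0 -> substrate=0 bound=3 product=3
t=6: arr=1 -> substrate=0 bound=3 product=4
t=7: arr=0 -> substrate=0 bound=3 product=4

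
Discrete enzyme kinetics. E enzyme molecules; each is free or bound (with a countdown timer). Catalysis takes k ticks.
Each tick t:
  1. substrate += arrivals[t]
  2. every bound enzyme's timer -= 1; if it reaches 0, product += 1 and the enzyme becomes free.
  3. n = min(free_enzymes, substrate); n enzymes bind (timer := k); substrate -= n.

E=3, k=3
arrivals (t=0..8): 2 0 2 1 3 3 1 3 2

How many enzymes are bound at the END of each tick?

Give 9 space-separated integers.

Answer: 2 2 3 3 3 3 3 3 3

Derivation:
t=0: arr=2 -> substrate=0 bound=2 product=0
t=1: arr=0 -> substrate=0 bound=2 product=0
t=2: arr=2 -> substrate=1 bound=3 product=0
t=3: arr=1 -> substrate=0 bound=3 product=2
t=4: arr=3 -> substrate=3 bound=3 product=2
t=5: arr=3 -> substrate=5 bound=3 product=3
t=6: arr=1 -> substrate=4 bound=3 product=5
t=7: arr=3 -> substrate=7 bound=3 product=5
t=8: arr=2 -> substrate=8 bound=3 product=6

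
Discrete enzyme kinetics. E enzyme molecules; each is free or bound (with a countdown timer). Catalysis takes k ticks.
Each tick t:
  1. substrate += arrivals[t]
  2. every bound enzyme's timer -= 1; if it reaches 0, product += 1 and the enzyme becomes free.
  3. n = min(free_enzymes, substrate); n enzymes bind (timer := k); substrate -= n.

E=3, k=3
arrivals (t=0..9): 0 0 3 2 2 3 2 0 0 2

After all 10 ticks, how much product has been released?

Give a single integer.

Answer: 6

Derivation:
t=0: arr=0 -> substrate=0 bound=0 product=0
t=1: arr=0 -> substrate=0 bound=0 product=0
t=2: arr=3 -> substrate=0 bound=3 product=0
t=3: arr=2 -> substrate=2 bound=3 product=0
t=4: arr=2 -> substrate=4 bound=3 product=0
t=5: arr=3 -> substrate=4 bound=3 product=3
t=6: arr=2 -> substrate=6 bound=3 product=3
t=7: arr=0 -> substrate=6 bound=3 product=3
t=8: arr=0 -> substrate=3 bound=3 product=6
t=9: arr=2 -> substrate=5 bound=3 product=6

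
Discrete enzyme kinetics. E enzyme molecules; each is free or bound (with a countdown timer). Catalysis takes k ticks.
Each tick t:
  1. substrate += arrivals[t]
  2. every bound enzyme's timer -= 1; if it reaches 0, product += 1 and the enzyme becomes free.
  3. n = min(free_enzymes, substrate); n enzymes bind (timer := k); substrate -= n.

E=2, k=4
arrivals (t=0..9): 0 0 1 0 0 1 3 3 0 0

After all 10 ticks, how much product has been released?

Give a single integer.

Answer: 2

Derivation:
t=0: arr=0 -> substrate=0 bound=0 product=0
t=1: arr=0 -> substrate=0 bound=0 product=0
t=2: arr=1 -> substrate=0 bound=1 product=0
t=3: arr=0 -> substrate=0 bound=1 product=0
t=4: arr=0 -> substrate=0 bound=1 product=0
t=5: arr=1 -> substrate=0 bound=2 product=0
t=6: arr=3 -> substrate=2 bound=2 product=1
t=7: arr=3 -> substrate=5 bound=2 product=1
t=8: arr=0 -> substrate=5 bound=2 product=1
t=9: arr=0 -> substrate=4 bound=2 product=2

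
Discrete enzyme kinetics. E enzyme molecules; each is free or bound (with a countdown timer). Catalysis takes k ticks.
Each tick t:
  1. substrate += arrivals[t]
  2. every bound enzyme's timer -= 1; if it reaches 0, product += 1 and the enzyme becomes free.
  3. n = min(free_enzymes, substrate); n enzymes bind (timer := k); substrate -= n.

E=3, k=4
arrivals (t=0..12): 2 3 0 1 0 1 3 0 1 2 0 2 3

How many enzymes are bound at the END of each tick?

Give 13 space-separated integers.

Answer: 2 3 3 3 3 3 3 3 3 3 3 3 3

Derivation:
t=0: arr=2 -> substrate=0 bound=2 product=0
t=1: arr=3 -> substrate=2 bound=3 product=0
t=2: arr=0 -> substrate=2 bound=3 product=0
t=3: arr=1 -> substrate=3 bound=3 product=0
t=4: arr=0 -> substrate=1 bound=3 product=2
t=5: arr=1 -> substrate=1 bound=3 product=3
t=6: arr=3 -> substrate=4 bound=3 product=3
t=7: arr=0 -> substrate=4 bound=3 product=3
t=8: arr=1 -> substrate=3 bound=3 product=5
t=9: arr=2 -> substrate=4 bound=3 product=6
t=10: arr=0 -> substrate=4 bound=3 product=6
t=11: arr=2 -> substrate=6 bound=3 product=6
t=12: arr=3 -> substrate=7 bound=3 product=8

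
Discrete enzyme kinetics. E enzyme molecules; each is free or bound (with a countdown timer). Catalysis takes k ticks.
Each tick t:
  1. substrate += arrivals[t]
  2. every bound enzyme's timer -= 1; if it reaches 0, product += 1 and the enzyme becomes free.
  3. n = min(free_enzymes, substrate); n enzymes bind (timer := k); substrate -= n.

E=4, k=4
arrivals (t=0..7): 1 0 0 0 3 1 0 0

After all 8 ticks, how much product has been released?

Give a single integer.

t=0: arr=1 -> substrate=0 bound=1 product=0
t=1: arr=0 -> substrate=0 bound=1 product=0
t=2: arr=0 -> substrate=0 bound=1 product=0
t=3: arr=0 -> substrate=0 bound=1 product=0
t=4: arr=3 -> substrate=0 bound=3 product=1
t=5: arr=1 -> substrate=0 bound=4 product=1
t=6: arr=0 -> substrate=0 bound=4 product=1
t=7: arr=0 -> substrate=0 bound=4 product=1

Answer: 1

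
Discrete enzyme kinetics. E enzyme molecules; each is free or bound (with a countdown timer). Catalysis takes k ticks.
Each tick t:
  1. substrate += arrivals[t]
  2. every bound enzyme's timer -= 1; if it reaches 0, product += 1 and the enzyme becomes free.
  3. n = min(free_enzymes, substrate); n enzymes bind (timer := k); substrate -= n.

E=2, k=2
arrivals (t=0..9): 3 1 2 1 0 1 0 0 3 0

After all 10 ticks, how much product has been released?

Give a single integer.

Answer: 8

Derivation:
t=0: arr=3 -> substrate=1 bound=2 product=0
t=1: arr=1 -> substrate=2 bound=2 product=0
t=2: arr=2 -> substrate=2 bound=2 product=2
t=3: arr=1 -> substrate=3 bound=2 product=2
t=4: arr=0 -> substrate=1 bound=2 product=4
t=5: arr=1 -> substrate=2 bound=2 product=4
t=6: arr=0 -> substrate=0 bound=2 product=6
t=7: arr=0 -> substrate=0 bound=2 product=6
t=8: arr=3 -> substrate=1 bound=2 product=8
t=9: arr=0 -> substrate=1 bound=2 product=8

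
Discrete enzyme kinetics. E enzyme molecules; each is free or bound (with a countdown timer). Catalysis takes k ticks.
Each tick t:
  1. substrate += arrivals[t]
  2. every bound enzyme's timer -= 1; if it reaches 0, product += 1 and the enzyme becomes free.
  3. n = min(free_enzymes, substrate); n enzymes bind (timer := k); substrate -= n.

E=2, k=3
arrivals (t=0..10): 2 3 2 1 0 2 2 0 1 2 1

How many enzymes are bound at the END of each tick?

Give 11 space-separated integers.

Answer: 2 2 2 2 2 2 2 2 2 2 2

Derivation:
t=0: arr=2 -> substrate=0 bound=2 product=0
t=1: arr=3 -> substrate=3 bound=2 product=0
t=2: arr=2 -> substrate=5 bound=2 product=0
t=3: arr=1 -> substrate=4 bound=2 product=2
t=4: arr=0 -> substrate=4 bound=2 product=2
t=5: arr=2 -> substrate=6 bound=2 product=2
t=6: arr=2 -> substrate=6 bound=2 product=4
t=7: arr=0 -> substrate=6 bound=2 product=4
t=8: arr=1 -> substrate=7 bound=2 product=4
t=9: arr=2 -> substrate=7 bound=2 product=6
t=10: arr=1 -> substrate=8 bound=2 product=6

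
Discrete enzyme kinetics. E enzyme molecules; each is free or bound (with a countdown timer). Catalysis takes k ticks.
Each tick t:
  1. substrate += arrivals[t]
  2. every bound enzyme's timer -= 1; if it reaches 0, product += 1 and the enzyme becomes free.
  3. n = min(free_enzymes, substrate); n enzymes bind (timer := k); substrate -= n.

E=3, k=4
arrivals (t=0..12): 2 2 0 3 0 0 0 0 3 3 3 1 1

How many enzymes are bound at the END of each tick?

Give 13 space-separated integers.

t=0: arr=2 -> substrate=0 bound=2 product=0
t=1: arr=2 -> substrate=1 bound=3 product=0
t=2: arr=0 -> substrate=1 bound=3 product=0
t=3: arr=3 -> substrate=4 bound=3 product=0
t=4: arr=0 -> substrate=2 bound=3 product=2
t=5: arr=0 -> substrate=1 bound=3 product=3
t=6: arr=0 -> substrate=1 bound=3 product=3
t=7: arr=0 -> substrate=1 bound=3 product=3
t=8: arr=3 -> substrate=2 bound=3 product=5
t=9: arr=3 -> substrate=4 bound=3 product=6
t=10: arr=3 -> substrate=7 bound=3 product=6
t=11: arr=1 -> substrate=8 bound=3 product=6
t=12: arr=1 -> substrate=7 bound=3 product=8

Answer: 2 3 3 3 3 3 3 3 3 3 3 3 3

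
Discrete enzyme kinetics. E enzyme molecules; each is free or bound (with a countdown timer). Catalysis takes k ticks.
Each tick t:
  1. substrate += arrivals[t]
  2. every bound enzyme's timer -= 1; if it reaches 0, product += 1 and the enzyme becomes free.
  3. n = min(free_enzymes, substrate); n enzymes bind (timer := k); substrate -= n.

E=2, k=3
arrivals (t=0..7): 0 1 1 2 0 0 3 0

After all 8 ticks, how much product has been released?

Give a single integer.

t=0: arr=0 -> substrate=0 bound=0 product=0
t=1: arr=1 -> substrate=0 bound=1 product=0
t=2: arr=1 -> substrate=0 bound=2 product=0
t=3: arr=2 -> substrate=2 bound=2 product=0
t=4: arr=0 -> substrate=1 bound=2 product=1
t=5: arr=0 -> substrate=0 bound=2 product=2
t=6: arr=3 -> substrate=3 bound=2 product=2
t=7: arr=0 -> substrate=2 bound=2 product=3

Answer: 3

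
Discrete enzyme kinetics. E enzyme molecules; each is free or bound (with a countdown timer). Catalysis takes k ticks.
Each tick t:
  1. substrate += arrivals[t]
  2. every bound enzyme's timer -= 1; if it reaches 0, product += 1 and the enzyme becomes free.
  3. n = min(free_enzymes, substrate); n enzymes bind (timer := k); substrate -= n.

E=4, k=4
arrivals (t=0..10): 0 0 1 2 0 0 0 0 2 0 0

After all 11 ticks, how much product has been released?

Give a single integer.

t=0: arr=0 -> substrate=0 bound=0 product=0
t=1: arr=0 -> substrate=0 bound=0 product=0
t=2: arr=1 -> substrate=0 bound=1 product=0
t=3: arr=2 -> substrate=0 bound=3 product=0
t=4: arr=0 -> substrate=0 bound=3 product=0
t=5: arr=0 -> substrate=0 bound=3 product=0
t=6: arr=0 -> substrate=0 bound=2 product=1
t=7: arr=0 -> substrate=0 bound=0 product=3
t=8: arr=2 -> substrate=0 bound=2 product=3
t=9: arr=0 -> substrate=0 bound=2 product=3
t=10: arr=0 -> substrate=0 bound=2 product=3

Answer: 3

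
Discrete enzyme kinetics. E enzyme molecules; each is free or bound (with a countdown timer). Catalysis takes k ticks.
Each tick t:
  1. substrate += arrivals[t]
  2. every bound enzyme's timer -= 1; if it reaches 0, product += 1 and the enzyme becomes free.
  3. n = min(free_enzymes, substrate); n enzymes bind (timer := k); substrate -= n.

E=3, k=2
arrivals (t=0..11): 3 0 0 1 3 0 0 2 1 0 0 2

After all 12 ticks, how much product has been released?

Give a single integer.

t=0: arr=3 -> substrate=0 bound=3 product=0
t=1: arr=0 -> substrate=0 bound=3 product=0
t=2: arr=0 -> substrate=0 bound=0 product=3
t=3: arr=1 -> substrate=0 bound=1 product=3
t=4: arr=3 -> substrate=1 bound=3 product=3
t=5: arr=0 -> substrate=0 bound=3 product=4
t=6: arr=0 -> substrate=0 bound=1 product=6
t=7: arr=2 -> substrate=0 bound=2 product=7
t=8: arr=1 -> substrate=0 bound=3 product=7
t=9: arr=0 -> substrate=0 bound=1 product=9
t=10: arr=0 -> substrate=0 bound=0 product=10
t=11: arr=2 -> substrate=0 bound=2 product=10

Answer: 10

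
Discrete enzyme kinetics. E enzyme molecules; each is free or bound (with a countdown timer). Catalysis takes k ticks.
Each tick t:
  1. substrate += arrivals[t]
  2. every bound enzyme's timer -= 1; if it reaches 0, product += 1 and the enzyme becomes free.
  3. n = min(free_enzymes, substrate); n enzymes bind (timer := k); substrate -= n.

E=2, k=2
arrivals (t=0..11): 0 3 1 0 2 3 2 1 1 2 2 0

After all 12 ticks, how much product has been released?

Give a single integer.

Answer: 10

Derivation:
t=0: arr=0 -> substrate=0 bound=0 product=0
t=1: arr=3 -> substrate=1 bound=2 product=0
t=2: arr=1 -> substrate=2 bound=2 product=0
t=3: arr=0 -> substrate=0 bound=2 product=2
t=4: arr=2 -> substrate=2 bound=2 product=2
t=5: arr=3 -> substrate=3 bound=2 product=4
t=6: arr=2 -> substrate=5 bound=2 product=4
t=7: arr=1 -> substrate=4 bound=2 product=6
t=8: arr=1 -> substrate=5 bound=2 product=6
t=9: arr=2 -> substrate=5 bound=2 product=8
t=10: arr=2 -> substrate=7 bound=2 product=8
t=11: arr=0 -> substrate=5 bound=2 product=10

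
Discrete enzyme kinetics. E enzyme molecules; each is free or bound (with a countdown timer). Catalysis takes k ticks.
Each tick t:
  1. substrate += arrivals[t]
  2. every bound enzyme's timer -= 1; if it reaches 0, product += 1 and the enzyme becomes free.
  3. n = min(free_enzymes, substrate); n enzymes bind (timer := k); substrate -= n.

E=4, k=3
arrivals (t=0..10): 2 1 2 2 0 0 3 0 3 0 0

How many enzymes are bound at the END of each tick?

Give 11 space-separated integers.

t=0: arr=2 -> substrate=0 bound=2 product=0
t=1: arr=1 -> substrate=0 bound=3 product=0
t=2: arr=2 -> substrate=1 bound=4 product=0
t=3: arr=2 -> substrate=1 bound=4 product=2
t=4: arr=0 -> substrate=0 bound=4 product=3
t=5: arr=0 -> substrate=0 bound=3 product=4
t=6: arr=3 -> substrate=0 bound=4 product=6
t=7: arr=0 -> substrate=0 bound=3 product=7
t=8: arr=3 -> substrate=2 bound=4 product=7
t=9: arr=0 -> substrate=0 bound=3 product=10
t=10: arr=0 -> substrate=0 bound=3 product=10

Answer: 2 3 4 4 4 3 4 3 4 3 3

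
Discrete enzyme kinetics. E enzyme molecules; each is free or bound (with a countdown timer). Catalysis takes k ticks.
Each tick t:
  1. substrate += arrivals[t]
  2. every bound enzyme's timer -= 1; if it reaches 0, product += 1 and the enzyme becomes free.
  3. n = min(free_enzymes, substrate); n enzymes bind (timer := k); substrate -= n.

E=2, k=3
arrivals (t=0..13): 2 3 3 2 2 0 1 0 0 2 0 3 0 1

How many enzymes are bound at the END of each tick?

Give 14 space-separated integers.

Answer: 2 2 2 2 2 2 2 2 2 2 2 2 2 2

Derivation:
t=0: arr=2 -> substrate=0 bound=2 product=0
t=1: arr=3 -> substrate=3 bound=2 product=0
t=2: arr=3 -> substrate=6 bound=2 product=0
t=3: arr=2 -> substrate=6 bound=2 product=2
t=4: arr=2 -> substrate=8 bound=2 product=2
t=5: arr=0 -> substrate=8 bound=2 product=2
t=6: arr=1 -> substrate=7 bound=2 product=4
t=7: arr=0 -> substrate=7 bound=2 product=4
t=8: arr=0 -> substrate=7 bound=2 product=4
t=9: arr=2 -> substrate=7 bound=2 product=6
t=10: arr=0 -> substrate=7 bound=2 product=6
t=11: arr=3 -> substrate=10 bound=2 product=6
t=12: arr=0 -> substrate=8 bound=2 product=8
t=13: arr=1 -> substrate=9 bound=2 product=8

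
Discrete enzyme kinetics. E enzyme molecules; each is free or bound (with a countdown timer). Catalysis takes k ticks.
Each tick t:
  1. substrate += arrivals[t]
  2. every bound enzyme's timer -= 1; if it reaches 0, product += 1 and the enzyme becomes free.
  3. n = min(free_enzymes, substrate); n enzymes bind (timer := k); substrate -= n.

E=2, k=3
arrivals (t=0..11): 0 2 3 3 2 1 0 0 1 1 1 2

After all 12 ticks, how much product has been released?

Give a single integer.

Answer: 6

Derivation:
t=0: arr=0 -> substrate=0 bound=0 product=0
t=1: arr=2 -> substrate=0 bound=2 product=0
t=2: arr=3 -> substrate=3 bound=2 product=0
t=3: arr=3 -> substrate=6 bound=2 product=0
t=4: arr=2 -> substrate=6 bound=2 product=2
t=5: arr=1 -> substrate=7 bound=2 product=2
t=6: arr=0 -> substrate=7 bound=2 product=2
t=7: arr=0 -> substrate=5 bound=2 product=4
t=8: arr=1 -> substrate=6 bound=2 product=4
t=9: arr=1 -> substrate=7 bound=2 product=4
t=10: arr=1 -> substrate=6 bound=2 product=6
t=11: arr=2 -> substrate=8 bound=2 product=6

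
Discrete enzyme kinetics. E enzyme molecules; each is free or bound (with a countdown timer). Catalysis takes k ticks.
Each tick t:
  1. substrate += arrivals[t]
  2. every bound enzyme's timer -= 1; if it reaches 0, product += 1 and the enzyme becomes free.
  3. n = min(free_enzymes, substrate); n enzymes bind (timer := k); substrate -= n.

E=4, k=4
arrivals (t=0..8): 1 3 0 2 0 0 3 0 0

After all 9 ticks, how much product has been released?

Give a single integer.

t=0: arr=1 -> substrate=0 bound=1 product=0
t=1: arr=3 -> substrate=0 bound=4 product=0
t=2: arr=0 -> substrate=0 bound=4 product=0
t=3: arr=2 -> substrate=2 bound=4 product=0
t=4: arr=0 -> substrate=1 bound=4 product=1
t=5: arr=0 -> substrate=0 bound=2 product=4
t=6: arr=3 -> substrate=1 bound=4 product=4
t=7: arr=0 -> substrate=1 bound=4 product=4
t=8: arr=0 -> substrate=0 bound=4 product=5

Answer: 5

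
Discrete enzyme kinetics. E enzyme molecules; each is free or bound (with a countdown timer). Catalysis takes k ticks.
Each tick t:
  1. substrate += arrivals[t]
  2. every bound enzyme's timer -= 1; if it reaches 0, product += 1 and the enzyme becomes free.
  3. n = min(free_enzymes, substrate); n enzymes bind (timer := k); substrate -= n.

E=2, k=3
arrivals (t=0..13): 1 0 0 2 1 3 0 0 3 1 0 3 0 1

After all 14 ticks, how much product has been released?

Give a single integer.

t=0: arr=1 -> substrate=0 bound=1 product=0
t=1: arr=0 -> substrate=0 bound=1 product=0
t=2: arr=0 -> substrate=0 bound=1 product=0
t=3: arr=2 -> substrate=0 bound=2 product=1
t=4: arr=1 -> substrate=1 bound=2 product=1
t=5: arr=3 -> substrate=4 bound=2 product=1
t=6: arr=0 -> substrate=2 bound=2 product=3
t=7: arr=0 -> substrate=2 bound=2 product=3
t=8: arr=3 -> substrate=5 bound=2 product=3
t=9: arr=1 -> substrate=4 bound=2 product=5
t=10: arr=0 -> substrate=4 bound=2 product=5
t=11: arr=3 -> substrate=7 bound=2 product=5
t=12: arr=0 -> substrate=5 bound=2 product=7
t=13: arr=1 -> substrate=6 bound=2 product=7

Answer: 7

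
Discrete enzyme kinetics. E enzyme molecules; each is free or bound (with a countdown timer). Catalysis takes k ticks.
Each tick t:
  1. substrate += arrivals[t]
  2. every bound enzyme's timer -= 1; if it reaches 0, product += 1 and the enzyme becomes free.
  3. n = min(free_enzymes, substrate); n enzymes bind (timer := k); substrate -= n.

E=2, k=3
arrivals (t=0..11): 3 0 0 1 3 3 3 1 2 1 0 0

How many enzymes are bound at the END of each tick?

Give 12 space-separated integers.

Answer: 2 2 2 2 2 2 2 2 2 2 2 2

Derivation:
t=0: arr=3 -> substrate=1 bound=2 product=0
t=1: arr=0 -> substrate=1 bound=2 product=0
t=2: arr=0 -> substrate=1 bound=2 product=0
t=3: arr=1 -> substrate=0 bound=2 product=2
t=4: arr=3 -> substrate=3 bound=2 product=2
t=5: arr=3 -> substrate=6 bound=2 product=2
t=6: arr=3 -> substrate=7 bound=2 product=4
t=7: arr=1 -> substrate=8 bound=2 product=4
t=8: arr=2 -> substrate=10 bound=2 product=4
t=9: arr=1 -> substrate=9 bound=2 product=6
t=10: arr=0 -> substrate=9 bound=2 product=6
t=11: arr=0 -> substrate=9 bound=2 product=6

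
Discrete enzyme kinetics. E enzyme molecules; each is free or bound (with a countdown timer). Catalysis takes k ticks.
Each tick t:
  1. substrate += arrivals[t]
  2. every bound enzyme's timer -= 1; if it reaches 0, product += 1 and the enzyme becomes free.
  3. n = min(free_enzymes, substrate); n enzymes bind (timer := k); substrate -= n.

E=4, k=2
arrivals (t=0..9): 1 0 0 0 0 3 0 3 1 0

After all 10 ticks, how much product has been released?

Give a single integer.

Answer: 7

Derivation:
t=0: arr=1 -> substrate=0 bound=1 product=0
t=1: arr=0 -> substrate=0 bound=1 product=0
t=2: arr=0 -> substrate=0 bound=0 product=1
t=3: arr=0 -> substrate=0 bound=0 product=1
t=4: arr=0 -> substrate=0 bound=0 product=1
t=5: arr=3 -> substrate=0 bound=3 product=1
t=6: arr=0 -> substrate=0 bound=3 product=1
t=7: arr=3 -> substrate=0 bound=3 product=4
t=8: arr=1 -> substrate=0 bound=4 product=4
t=9: arr=0 -> substrate=0 bound=1 product=7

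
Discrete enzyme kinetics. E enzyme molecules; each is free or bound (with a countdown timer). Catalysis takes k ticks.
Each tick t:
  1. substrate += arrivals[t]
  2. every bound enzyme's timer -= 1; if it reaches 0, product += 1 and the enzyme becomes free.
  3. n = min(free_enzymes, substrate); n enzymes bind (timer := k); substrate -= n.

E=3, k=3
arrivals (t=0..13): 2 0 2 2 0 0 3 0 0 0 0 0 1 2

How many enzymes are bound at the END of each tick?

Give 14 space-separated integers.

t=0: arr=2 -> substrate=0 bound=2 product=0
t=1: arr=0 -> substrate=0 bound=2 product=0
t=2: arr=2 -> substrate=1 bound=3 product=0
t=3: arr=2 -> substrate=1 bound=3 product=2
t=4: arr=0 -> substrate=1 bound=3 product=2
t=5: arr=0 -> substrate=0 bound=3 product=3
t=6: arr=3 -> substrate=1 bound=3 product=5
t=7: arr=0 -> substrate=1 bound=3 product=5
t=8: arr=0 -> substrate=0 bound=3 product=6
t=9: arr=0 -> substrate=0 bound=1 product=8
t=10: arr=0 -> substrate=0 bound=1 product=8
t=11: arr=0 -> substrate=0 bound=0 product=9
t=12: arr=1 -> substrate=0 bound=1 product=9
t=13: arr=2 -> substrate=0 bound=3 product=9

Answer: 2 2 3 3 3 3 3 3 3 1 1 0 1 3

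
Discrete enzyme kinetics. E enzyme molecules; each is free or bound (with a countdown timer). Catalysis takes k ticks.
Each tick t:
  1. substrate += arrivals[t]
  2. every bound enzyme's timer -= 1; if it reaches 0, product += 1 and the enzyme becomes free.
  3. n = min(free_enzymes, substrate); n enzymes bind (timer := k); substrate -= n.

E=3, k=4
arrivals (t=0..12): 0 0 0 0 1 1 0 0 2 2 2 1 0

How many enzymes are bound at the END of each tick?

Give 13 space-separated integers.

t=0: arr=0 -> substrate=0 bound=0 product=0
t=1: arr=0 -> substrate=0 bound=0 product=0
t=2: arr=0 -> substrate=0 bound=0 product=0
t=3: arr=0 -> substrate=0 bound=0 product=0
t=4: arr=1 -> substrate=0 bound=1 product=0
t=5: arr=1 -> substrate=0 bound=2 product=0
t=6: arr=0 -> substrate=0 bound=2 product=0
t=7: arr=0 -> substrate=0 bound=2 product=0
t=8: arr=2 -> substrate=0 bound=3 product=1
t=9: arr=2 -> substrate=1 bound=3 product=2
t=10: arr=2 -> substrate=3 bound=3 product=2
t=11: arr=1 -> substrate=4 bound=3 product=2
t=12: arr=0 -> substrate=2 bound=3 product=4

Answer: 0 0 0 0 1 2 2 2 3 3 3 3 3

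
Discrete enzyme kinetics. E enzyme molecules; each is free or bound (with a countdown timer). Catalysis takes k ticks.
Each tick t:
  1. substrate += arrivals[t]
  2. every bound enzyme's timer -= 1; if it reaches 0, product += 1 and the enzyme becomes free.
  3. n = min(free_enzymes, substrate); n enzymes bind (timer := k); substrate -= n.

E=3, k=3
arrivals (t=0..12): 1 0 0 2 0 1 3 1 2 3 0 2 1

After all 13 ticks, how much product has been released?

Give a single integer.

Answer: 9

Derivation:
t=0: arr=1 -> substrate=0 bound=1 product=0
t=1: arr=0 -> substrate=0 bound=1 product=0
t=2: arr=0 -> substrate=0 bound=1 product=0
t=3: arr=2 -> substrate=0 bound=2 product=1
t=4: arr=0 -> substrate=0 bound=2 product=1
t=5: arr=1 -> substrate=0 bound=3 product=1
t=6: arr=3 -> substrate=1 bound=3 product=3
t=7: arr=1 -> substrate=2 bound=3 product=3
t=8: arr=2 -> substrate=3 bound=3 product=4
t=9: arr=3 -> substrate=4 bound=3 product=6
t=10: arr=0 -> substrate=4 bound=3 product=6
t=11: arr=2 -> substrate=5 bound=3 product=7
t=12: arr=1 -> substrate=4 bound=3 product=9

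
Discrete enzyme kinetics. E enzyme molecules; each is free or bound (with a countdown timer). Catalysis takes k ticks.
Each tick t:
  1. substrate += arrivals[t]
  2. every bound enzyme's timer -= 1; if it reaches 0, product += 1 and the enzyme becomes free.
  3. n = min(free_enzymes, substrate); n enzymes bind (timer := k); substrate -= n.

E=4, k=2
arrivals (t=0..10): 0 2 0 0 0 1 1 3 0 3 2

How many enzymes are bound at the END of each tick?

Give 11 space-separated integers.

t=0: arr=0 -> substrate=0 bound=0 product=0
t=1: arr=2 -> substrate=0 bound=2 product=0
t=2: arr=0 -> substrate=0 bound=2 product=0
t=3: arr=0 -> substrate=0 bound=0 product=2
t=4: arr=0 -> substrate=0 bound=0 product=2
t=5: arr=1 -> substrate=0 bound=1 product=2
t=6: arr=1 -> substrate=0 bound=2 product=2
t=7: arr=3 -> substrate=0 bound=4 product=3
t=8: arr=0 -> substrate=0 bound=3 product=4
t=9: arr=3 -> substrate=0 bound=3 product=7
t=10: arr=2 -> substrate=1 bound=4 product=7

Answer: 0 2 2 0 0 1 2 4 3 3 4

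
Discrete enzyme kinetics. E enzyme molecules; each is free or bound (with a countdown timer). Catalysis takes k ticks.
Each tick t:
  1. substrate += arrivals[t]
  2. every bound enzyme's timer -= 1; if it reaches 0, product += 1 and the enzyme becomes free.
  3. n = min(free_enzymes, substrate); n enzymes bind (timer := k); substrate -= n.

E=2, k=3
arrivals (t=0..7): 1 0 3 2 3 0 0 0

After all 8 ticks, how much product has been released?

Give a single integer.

Answer: 3

Derivation:
t=0: arr=1 -> substrate=0 bound=1 product=0
t=1: arr=0 -> substrate=0 bound=1 product=0
t=2: arr=3 -> substrate=2 bound=2 product=0
t=3: arr=2 -> substrate=3 bound=2 product=1
t=4: arr=3 -> substrate=6 bound=2 product=1
t=5: arr=0 -> substrate=5 bound=2 product=2
t=6: arr=0 -> substrate=4 bound=2 product=3
t=7: arr=0 -> substrate=4 bound=2 product=3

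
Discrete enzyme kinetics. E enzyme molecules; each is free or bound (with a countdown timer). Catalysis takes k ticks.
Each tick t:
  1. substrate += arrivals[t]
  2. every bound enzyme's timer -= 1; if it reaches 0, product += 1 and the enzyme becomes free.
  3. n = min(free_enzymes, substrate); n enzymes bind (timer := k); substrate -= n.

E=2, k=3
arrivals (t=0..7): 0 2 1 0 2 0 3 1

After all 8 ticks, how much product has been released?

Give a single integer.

Answer: 4

Derivation:
t=0: arr=0 -> substrate=0 bound=0 product=0
t=1: arr=2 -> substrate=0 bound=2 product=0
t=2: arr=1 -> substrate=1 bound=2 product=0
t=3: arr=0 -> substrate=1 bound=2 product=0
t=4: arr=2 -> substrate=1 bound=2 product=2
t=5: arr=0 -> substrate=1 bound=2 product=2
t=6: arr=3 -> substrate=4 bound=2 product=2
t=7: arr=1 -> substrate=3 bound=2 product=4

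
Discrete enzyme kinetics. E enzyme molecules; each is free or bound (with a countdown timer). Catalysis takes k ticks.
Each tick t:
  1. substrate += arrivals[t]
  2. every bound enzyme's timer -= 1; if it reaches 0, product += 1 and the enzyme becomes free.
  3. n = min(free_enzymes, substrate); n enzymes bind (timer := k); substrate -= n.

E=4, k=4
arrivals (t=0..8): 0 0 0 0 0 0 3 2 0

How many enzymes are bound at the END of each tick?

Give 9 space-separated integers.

Answer: 0 0 0 0 0 0 3 4 4

Derivation:
t=0: arr=0 -> substrate=0 bound=0 product=0
t=1: arr=0 -> substrate=0 bound=0 product=0
t=2: arr=0 -> substrate=0 bound=0 product=0
t=3: arr=0 -> substrate=0 bound=0 product=0
t=4: arr=0 -> substrate=0 bound=0 product=0
t=5: arr=0 -> substrate=0 bound=0 product=0
t=6: arr=3 -> substrate=0 bound=3 product=0
t=7: arr=2 -> substrate=1 bound=4 product=0
t=8: arr=0 -> substrate=1 bound=4 product=0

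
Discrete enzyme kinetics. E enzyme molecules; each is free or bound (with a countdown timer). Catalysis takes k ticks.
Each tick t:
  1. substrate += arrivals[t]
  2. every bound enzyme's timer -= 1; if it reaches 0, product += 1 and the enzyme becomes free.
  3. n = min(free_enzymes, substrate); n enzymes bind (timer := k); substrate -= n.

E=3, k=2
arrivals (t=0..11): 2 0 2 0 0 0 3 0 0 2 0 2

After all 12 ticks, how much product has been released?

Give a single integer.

Answer: 9

Derivation:
t=0: arr=2 -> substrate=0 bound=2 product=0
t=1: arr=0 -> substrate=0 bound=2 product=0
t=2: arr=2 -> substrate=0 bound=2 product=2
t=3: arr=0 -> substrate=0 bound=2 product=2
t=4: arr=0 -> substrate=0 bound=0 product=4
t=5: arr=0 -> substrate=0 bound=0 product=4
t=6: arr=3 -> substrate=0 bound=3 product=4
t=7: arr=0 -> substrate=0 bound=3 product=4
t=8: arr=0 -> substrate=0 bound=0 product=7
t=9: arr=2 -> substrate=0 bound=2 product=7
t=10: arr=0 -> substrate=0 bound=2 product=7
t=11: arr=2 -> substrate=0 bound=2 product=9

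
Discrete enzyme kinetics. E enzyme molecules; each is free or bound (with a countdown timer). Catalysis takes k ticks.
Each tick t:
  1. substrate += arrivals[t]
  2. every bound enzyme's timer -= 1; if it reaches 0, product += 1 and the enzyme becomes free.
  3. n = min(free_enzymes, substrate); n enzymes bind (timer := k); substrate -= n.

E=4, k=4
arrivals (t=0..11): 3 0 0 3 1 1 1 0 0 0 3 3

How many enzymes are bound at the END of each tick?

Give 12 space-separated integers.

Answer: 3 3 3 4 4 4 4 4 2 2 4 4

Derivation:
t=0: arr=3 -> substrate=0 bound=3 product=0
t=1: arr=0 -> substrate=0 bound=3 product=0
t=2: arr=0 -> substrate=0 bound=3 product=0
t=3: arr=3 -> substrate=2 bound=4 product=0
t=4: arr=1 -> substrate=0 bound=4 product=3
t=5: arr=1 -> substrate=1 bound=4 product=3
t=6: arr=1 -> substrate=2 bound=4 product=3
t=7: arr=0 -> substrate=1 bound=4 product=4
t=8: arr=0 -> substrate=0 bound=2 product=7
t=9: arr=0 -> substrate=0 bound=2 product=7
t=10: arr=3 -> substrate=1 bound=4 product=7
t=11: arr=3 -> substrate=3 bound=4 product=8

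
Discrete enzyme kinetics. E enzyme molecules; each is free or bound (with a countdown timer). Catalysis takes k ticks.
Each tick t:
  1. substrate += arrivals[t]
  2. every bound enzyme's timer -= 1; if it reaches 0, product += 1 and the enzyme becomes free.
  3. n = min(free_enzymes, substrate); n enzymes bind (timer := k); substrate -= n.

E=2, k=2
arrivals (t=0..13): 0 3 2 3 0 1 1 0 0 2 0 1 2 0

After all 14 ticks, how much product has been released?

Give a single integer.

Answer: 12

Derivation:
t=0: arr=0 -> substrate=0 bound=0 product=0
t=1: arr=3 -> substrate=1 bound=2 product=0
t=2: arr=2 -> substrate=3 bound=2 product=0
t=3: arr=3 -> substrate=4 bound=2 product=2
t=4: arr=0 -> substrate=4 bound=2 product=2
t=5: arr=1 -> substrate=3 bound=2 product=4
t=6: arr=1 -> substrate=4 bound=2 product=4
t=7: arr=0 -> substrate=2 bound=2 product=6
t=8: arr=0 -> substrate=2 bound=2 product=6
t=9: arr=2 -> substrate=2 bound=2 product=8
t=10: arr=0 -> substrate=2 bound=2 product=8
t=11: arr=1 -> substrate=1 bound=2 product=10
t=12: arr=2 -> substrate=3 bound=2 product=10
t=13: arr=0 -> substrate=1 bound=2 product=12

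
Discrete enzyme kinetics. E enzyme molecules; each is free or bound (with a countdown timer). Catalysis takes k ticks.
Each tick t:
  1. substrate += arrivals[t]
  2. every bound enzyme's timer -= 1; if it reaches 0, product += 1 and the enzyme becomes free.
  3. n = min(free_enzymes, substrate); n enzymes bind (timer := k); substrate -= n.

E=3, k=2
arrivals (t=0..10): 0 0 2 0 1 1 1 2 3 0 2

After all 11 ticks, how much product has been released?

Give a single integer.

t=0: arr=0 -> substrate=0 bound=0 product=0
t=1: arr=0 -> substrate=0 bound=0 product=0
t=2: arr=2 -> substrate=0 bound=2 product=0
t=3: arr=0 -> substrate=0 bound=2 product=0
t=4: arr=1 -> substrate=0 bound=1 product=2
t=5: arr=1 -> substrate=0 bound=2 product=2
t=6: arr=1 -> substrate=0 bound=2 product=3
t=7: arr=2 -> substrate=0 bound=3 product=4
t=8: arr=3 -> substrate=2 bound=3 product=5
t=9: arr=0 -> substrate=0 bound=3 product=7
t=10: arr=2 -> substrate=1 bound=3 product=8

Answer: 8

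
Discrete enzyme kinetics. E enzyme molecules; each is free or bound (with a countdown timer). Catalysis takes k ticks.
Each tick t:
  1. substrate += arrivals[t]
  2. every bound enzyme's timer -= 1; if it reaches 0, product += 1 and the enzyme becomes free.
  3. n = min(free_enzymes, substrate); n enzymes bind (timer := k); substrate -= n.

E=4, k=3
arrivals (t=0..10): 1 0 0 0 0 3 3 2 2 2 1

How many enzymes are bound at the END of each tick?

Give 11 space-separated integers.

t=0: arr=1 -> substrate=0 bound=1 product=0
t=1: arr=0 -> substrate=0 bound=1 product=0
t=2: arr=0 -> substrate=0 bound=1 product=0
t=3: arr=0 -> substrate=0 bound=0 product=1
t=4: arr=0 -> substrate=0 bound=0 product=1
t=5: arr=3 -> substrate=0 bound=3 product=1
t=6: arr=3 -> substrate=2 bound=4 product=1
t=7: arr=2 -> substrate=4 bound=4 product=1
t=8: arr=2 -> substrate=3 bound=4 product=4
t=9: arr=2 -> substrate=4 bound=4 product=5
t=10: arr=1 -> substrate=5 bound=4 product=5

Answer: 1 1 1 0 0 3 4 4 4 4 4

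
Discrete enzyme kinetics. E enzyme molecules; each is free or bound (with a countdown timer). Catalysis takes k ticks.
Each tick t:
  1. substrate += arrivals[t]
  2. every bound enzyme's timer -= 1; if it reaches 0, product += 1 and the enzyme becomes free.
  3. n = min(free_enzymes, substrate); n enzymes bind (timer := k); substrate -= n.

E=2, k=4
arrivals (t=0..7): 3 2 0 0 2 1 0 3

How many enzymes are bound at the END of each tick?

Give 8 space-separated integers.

t=0: arr=3 -> substrate=1 bound=2 product=0
t=1: arr=2 -> substrate=3 bound=2 product=0
t=2: arr=0 -> substrate=3 bound=2 product=0
t=3: arr=0 -> substrate=3 bound=2 product=0
t=4: arr=2 -> substrate=3 bound=2 product=2
t=5: arr=1 -> substrate=4 bound=2 product=2
t=6: arr=0 -> substrate=4 bound=2 product=2
t=7: arr=3 -> substrate=7 bound=2 product=2

Answer: 2 2 2 2 2 2 2 2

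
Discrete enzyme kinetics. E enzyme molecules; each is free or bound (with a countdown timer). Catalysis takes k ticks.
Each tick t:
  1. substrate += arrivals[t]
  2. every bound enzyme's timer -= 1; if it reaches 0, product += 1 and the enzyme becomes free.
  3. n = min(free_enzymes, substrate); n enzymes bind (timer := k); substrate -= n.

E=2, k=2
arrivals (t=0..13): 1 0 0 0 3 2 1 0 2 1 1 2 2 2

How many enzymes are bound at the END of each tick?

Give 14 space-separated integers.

t=0: arr=1 -> substrate=0 bound=1 product=0
t=1: arr=0 -> substrate=0 bound=1 product=0
t=2: arr=0 -> substrate=0 bound=0 product=1
t=3: arr=0 -> substrate=0 bound=0 product=1
t=4: arr=3 -> substrate=1 bound=2 product=1
t=5: arr=2 -> substrate=3 bound=2 product=1
t=6: arr=1 -> substrate=2 bound=2 product=3
t=7: arr=0 -> substrate=2 bound=2 product=3
t=8: arr=2 -> substrate=2 bound=2 product=5
t=9: arr=1 -> substrate=3 bound=2 product=5
t=10: arr=1 -> substrate=2 bound=2 product=7
t=11: arr=2 -> substrate=4 bound=2 product=7
t=12: arr=2 -> substrate=4 bound=2 product=9
t=13: arr=2 -> substrate=6 bound=2 product=9

Answer: 1 1 0 0 2 2 2 2 2 2 2 2 2 2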